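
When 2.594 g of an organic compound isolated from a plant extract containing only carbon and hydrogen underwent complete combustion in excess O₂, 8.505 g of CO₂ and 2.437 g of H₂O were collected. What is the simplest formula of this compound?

C5H7

mol C = 8.505 g CO₂ ÷ 44.009 g/mol = 0.19326 mol
mol H = 2 × 2.437 g H₂O ÷ 18.015 g/mol = 0.27055 mol
Divide by the smallest (0.19326 mol): C 1.000, H 1.400
Multiplying each by 5 gives whole numbers: C 5.00, H 7.00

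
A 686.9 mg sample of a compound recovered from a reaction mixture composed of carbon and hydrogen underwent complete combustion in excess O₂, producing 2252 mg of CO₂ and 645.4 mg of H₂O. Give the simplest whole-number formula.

mol C = 2.252 g CO₂ ÷ 44.009 g/mol = 0.051171 mol
mol H = 2 × 0.6454 g H₂O ÷ 18.015 g/mol = 0.071651 mol
Divide by the smallest (0.051171 mol): C 1.000, H 1.400
Multiplying each by 5 gives whole numbers: C 5.00, H 7.00

C5H7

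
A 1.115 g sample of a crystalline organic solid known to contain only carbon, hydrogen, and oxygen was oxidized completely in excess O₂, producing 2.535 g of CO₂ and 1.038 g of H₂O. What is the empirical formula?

mol C = 2.535 g CO₂ ÷ 44.009 g/mol = 0.057602 mol
mol H = 2 × 1.038 g H₂O ÷ 18.015 g/mol = 0.11524 mol
mass O = 1.115 − (0.69186 + 0.11616) = 0.30698 g → mol O = 0.30698 ÷ 15.999 = 0.019188 mol
Divide by the smallest (0.019188 mol): C 3.002, H 6.006, O 1.000

C3H6O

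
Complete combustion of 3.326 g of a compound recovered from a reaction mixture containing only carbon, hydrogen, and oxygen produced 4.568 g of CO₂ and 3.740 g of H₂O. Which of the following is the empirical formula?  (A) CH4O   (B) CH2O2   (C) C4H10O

mol C = 4.568 g CO₂ ÷ 44.009 g/mol = 0.10380 mol
mol H = 2 × 3.740 g H₂O ÷ 18.015 g/mol = 0.41521 mol
mass O = 3.326 − (1.2467 + 0.41853) = 1.6608 g → mol O = 1.6608 ÷ 15.999 = 0.10380 mol
Divide by the smallest (0.10380 mol): C 1.000, H 4.000, O 1.000

(A) CH4O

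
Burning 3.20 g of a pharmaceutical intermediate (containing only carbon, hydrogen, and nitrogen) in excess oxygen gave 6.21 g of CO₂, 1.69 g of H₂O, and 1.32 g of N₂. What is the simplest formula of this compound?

mol C = 6.21 g CO₂ ÷ 44.009 g/mol = 0.1411 mol
mol H = 2 × 1.69 g H₂O ÷ 18.015 g/mol = 0.1876 mol
mol N = 2 × 1.32 g N₂ ÷ 28.014 g/mol = 0.09424 mol
Divide by the smallest (0.09424 mol): C 1.497, H 1.991, N 1.000
Multiplying each by 2 gives whole numbers: C 2.99, H 3.98, N 2.00

C3H4N2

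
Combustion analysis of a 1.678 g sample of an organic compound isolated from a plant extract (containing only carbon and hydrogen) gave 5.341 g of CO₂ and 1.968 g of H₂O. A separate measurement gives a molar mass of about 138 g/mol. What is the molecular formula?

C10H18

mol C = 5.341 g CO₂ ÷ 44.009 g/mol = 0.12136 mol
mol H = 2 × 1.968 g H₂O ÷ 18.015 g/mol = 0.21848 mol
Divide by the smallest (0.12136 mol): C 1.000, H 1.800
Multiplying each by 5 gives whole numbers: C 5.00, H 9.00
Empirical formula: C5H9
Empirical-formula mass = 69.13 g/mol; 138 ÷ 69.13 ≈ 2, so the molecular formula is C10H18.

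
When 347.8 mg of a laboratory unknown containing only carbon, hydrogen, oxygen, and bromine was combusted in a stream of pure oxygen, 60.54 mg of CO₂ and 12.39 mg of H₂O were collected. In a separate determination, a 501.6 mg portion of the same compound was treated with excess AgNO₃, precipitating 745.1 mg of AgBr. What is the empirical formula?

mol C = 0.06054 g CO₂ ÷ 44.009 g/mol = 0.0013756 mol
mol H = 2 × 0.01239 g H₂O ÷ 18.015 g/mol = 0.0013755 mol
From the AgBr data: mol Br per gram of compound = (0.7451 ÷ 187.772) ÷ 0.5016 = 0.0079109 mol/g, so in the 0.3478 g combustion sample mol Br = 0.0027514 mol
mass O = 0.3478 − (0.016523 + 0.0013865 + 0.21985) = 0.11004 g → mol O = 0.11004 ÷ 15.999 = 0.0068780 mol
Divide by the smallest (0.0013755 mol): C 1.000, H 1.000, Br 2.000, O 5.000

CHBr2O5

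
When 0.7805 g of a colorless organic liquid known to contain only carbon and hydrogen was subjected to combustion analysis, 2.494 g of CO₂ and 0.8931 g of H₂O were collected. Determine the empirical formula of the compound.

mol C = 2.494 g CO₂ ÷ 44.009 g/mol = 0.056670 mol
mol H = 2 × 0.8931 g H₂O ÷ 18.015 g/mol = 0.099151 mol
Divide by the smallest (0.056670 mol): C 1.000, H 1.750
Multiplying each by 4 gives whole numbers: C 4.00, H 7.00

C4H7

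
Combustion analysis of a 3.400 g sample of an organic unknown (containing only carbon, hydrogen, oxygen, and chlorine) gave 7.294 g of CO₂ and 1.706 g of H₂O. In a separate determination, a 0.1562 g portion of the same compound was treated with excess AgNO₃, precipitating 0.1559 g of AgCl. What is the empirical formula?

C7H8ClO

mol C = 7.294 g CO₂ ÷ 44.009 g/mol = 0.16574 mol
mol H = 2 × 1.706 g H₂O ÷ 18.015 g/mol = 0.18940 mol
From the AgCl data: mol Cl per gram of compound = (0.1559 ÷ 143.318) ÷ 0.1562 = 0.0069641 mol/g, so in the 3.400 g combustion sample mol Cl = 0.023678 mol
mass O = 3.400 − (1.9907 + 0.19091 + 0.83938) = 0.37902 g → mol O = 0.37902 ÷ 15.999 = 0.023690 mol
Divide by the smallest (0.023678 mol): C 7.000, H 7.999, Cl 1.000, O 1.001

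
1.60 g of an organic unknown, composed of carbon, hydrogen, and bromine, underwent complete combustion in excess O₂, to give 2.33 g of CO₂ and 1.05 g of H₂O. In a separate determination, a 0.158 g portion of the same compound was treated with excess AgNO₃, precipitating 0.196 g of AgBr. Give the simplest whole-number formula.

C5H11Br

mol C = 2.33 g CO₂ ÷ 44.009 g/mol = 0.05294 mol
mol H = 2 × 1.05 g H₂O ÷ 18.015 g/mol = 0.1166 mol
From the AgBr data: mol Br per gram of compound = (0.196 ÷ 187.772) ÷ 0.158 = 0.006606 mol/g, so in the 1.60 g combustion sample mol Br = 0.01057 mol
Divide by the smallest (0.01057 mol): C 5.009, H 11.028, Br 1.000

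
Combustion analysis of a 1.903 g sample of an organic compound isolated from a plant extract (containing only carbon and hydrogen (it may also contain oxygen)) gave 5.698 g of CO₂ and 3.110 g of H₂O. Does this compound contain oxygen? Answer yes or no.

mol C = 5.698 g CO₂ ÷ 44.009 g/mol = 0.12947 mol
mol H = 2 × 3.110 g H₂O ÷ 18.015 g/mol = 0.34527 mol
C and H together account for 1.9031 g — essentially the entire 1.903 g sample — so the compound contains no oxygen.

no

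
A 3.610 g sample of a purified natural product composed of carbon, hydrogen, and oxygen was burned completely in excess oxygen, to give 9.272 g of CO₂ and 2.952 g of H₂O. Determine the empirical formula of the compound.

C9H14O2

mol C = 9.272 g CO₂ ÷ 44.009 g/mol = 0.21068 mol
mol H = 2 × 2.952 g H₂O ÷ 18.015 g/mol = 0.32773 mol
mass O = 3.610 − (2.5305 + 0.33035) = 0.74912 g → mol O = 0.74912 ÷ 15.999 = 0.046823 mol
Divide by the smallest (0.046823 mol): C 4.500, H 6.999, O 1.000
Multiplying each by 2 gives whole numbers: C 9.00, H 14.00, O 2.00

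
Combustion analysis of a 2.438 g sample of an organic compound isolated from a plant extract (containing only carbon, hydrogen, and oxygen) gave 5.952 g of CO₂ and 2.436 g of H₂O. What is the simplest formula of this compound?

C4H8O

mol C = 5.952 g CO₂ ÷ 44.009 g/mol = 0.13525 mol
mol H = 2 × 2.436 g H₂O ÷ 18.015 g/mol = 0.27044 mol
mass O = 2.438 − (1.6244 + 0.27260) = 0.54097 g → mol O = 0.54097 ÷ 15.999 = 0.033813 mol
Divide by the smallest (0.033813 mol): C 4.000, H 7.998, O 1.000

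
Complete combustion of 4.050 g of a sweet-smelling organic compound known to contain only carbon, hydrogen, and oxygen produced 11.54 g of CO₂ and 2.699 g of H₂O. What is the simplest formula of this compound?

mol C = 11.54 g CO₂ ÷ 44.009 g/mol = 0.26222 mol
mol H = 2 × 2.699 g H₂O ÷ 18.015 g/mol = 0.29964 mol
mass O = 4.050 − (3.1495 + 0.30204) = 0.59845 g → mol O = 0.59845 ÷ 15.999 = 0.037405 mol
Divide by the smallest (0.037405 mol): C 7.010, H 8.011, O 1.000

C7H8O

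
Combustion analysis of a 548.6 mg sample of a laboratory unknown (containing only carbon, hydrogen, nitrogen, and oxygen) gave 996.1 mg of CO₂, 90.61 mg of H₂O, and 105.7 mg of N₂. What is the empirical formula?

C9H4N3O4

mol C = 0.9961 g CO₂ ÷ 44.009 g/mol = 0.022634 mol
mol H = 2 × 0.09061 g H₂O ÷ 18.015 g/mol = 0.010059 mol
mol N = 2 × 0.1057 g N₂ ÷ 28.014 g/mol = 0.0075462 mol
mass O = 0.5486 − (0.27186 + 0.010140 + 0.10570) = 0.16090 g → mol O = 0.16090 ÷ 15.999 = 0.010057 mol
Divide by the smallest (0.0075462 mol): C 2.999, H 1.333, N 1.000, O 1.333
Multiplying each by 3 gives whole numbers: C 9.00, H 4.00, N 3.00, O 4.00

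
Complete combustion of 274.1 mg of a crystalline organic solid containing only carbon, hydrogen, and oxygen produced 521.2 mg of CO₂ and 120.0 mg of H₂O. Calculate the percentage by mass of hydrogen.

mol C = 0.5212 g CO₂ ÷ 44.009 g/mol = 0.011843 mol
mol H = 2 × 0.1200 g H₂O ÷ 18.015 g/mol = 0.013322 mol
mass O = 0.2741 − (0.14225 + 0.013429) = 0.11842 g → mol O = 0.11842 ÷ 15.999 = 0.0074020 mol
mass % H = 0.013429 g ÷ 0.2741 g × 100%

4.90%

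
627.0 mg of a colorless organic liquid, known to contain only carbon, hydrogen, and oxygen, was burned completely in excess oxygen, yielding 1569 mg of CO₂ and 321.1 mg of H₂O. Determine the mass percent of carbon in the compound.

mol C = 1.569 g CO₂ ÷ 44.009 g/mol = 0.035652 mol
mol H = 2 × 0.3211 g H₂O ÷ 18.015 g/mol = 0.035648 mol
mass O = 0.6270 − (0.42821 + 0.035933) = 0.16285 g → mol O = 0.16285 ÷ 15.999 = 0.010179 mol
mass % C = 0.42821 g ÷ 0.6270 g × 100%

68.30%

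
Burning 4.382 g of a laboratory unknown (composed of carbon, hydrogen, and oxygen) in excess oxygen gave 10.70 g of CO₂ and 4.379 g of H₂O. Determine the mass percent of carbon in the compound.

mol C = 10.70 g CO₂ ÷ 44.009 g/mol = 0.24313 mol
mol H = 2 × 4.379 g H₂O ÷ 18.015 g/mol = 0.48615 mol
mass O = 4.382 − (2.9203 + 0.49004) = 0.97170 g → mol O = 0.97170 ÷ 15.999 = 0.060735 mol
mass % C = 2.9203 g ÷ 4.382 g × 100%

66.64%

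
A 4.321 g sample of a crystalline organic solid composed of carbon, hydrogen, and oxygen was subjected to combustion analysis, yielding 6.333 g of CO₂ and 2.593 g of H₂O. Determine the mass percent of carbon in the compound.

40.00%

mol C = 6.333 g CO₂ ÷ 44.009 g/mol = 0.14390 mol
mol H = 2 × 2.593 g H₂O ÷ 18.015 g/mol = 0.28787 mol
mass O = 4.321 − (1.7284 + 0.29017) = 2.3024 g → mol O = 2.3024 ÷ 15.999 = 0.14391 mol
mass % C = 1.7284 g ÷ 4.321 g × 100%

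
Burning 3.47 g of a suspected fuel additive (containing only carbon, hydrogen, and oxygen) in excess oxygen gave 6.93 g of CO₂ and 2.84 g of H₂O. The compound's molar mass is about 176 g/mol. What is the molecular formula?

C8H16O4

mol C = 6.93 g CO₂ ÷ 44.009 g/mol = 0.1575 mol
mol H = 2 × 2.84 g H₂O ÷ 18.015 g/mol = 0.3153 mol
mass O = 3.47 − (1.891 + 0.3178) = 1.261 g → mol O = 1.261 ÷ 15.999 = 0.07881 mol
Divide by the smallest (0.07881 mol): C 1.998, H 4.001, O 1.000
Empirical formula: C2H4O
Empirical-formula mass = 44.05 g/mol; 176 ÷ 44.05 ≈ 4, so the molecular formula is C8H16O4.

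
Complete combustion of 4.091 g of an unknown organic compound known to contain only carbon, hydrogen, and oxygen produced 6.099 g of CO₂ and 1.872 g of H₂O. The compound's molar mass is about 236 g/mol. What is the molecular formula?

mol C = 6.099 g CO₂ ÷ 44.009 g/mol = 0.13859 mol
mol H = 2 × 1.872 g H₂O ÷ 18.015 g/mol = 0.20783 mol
mass O = 4.091 − (1.6645 + 0.20949) = 2.2170 g → mol O = 2.2170 ÷ 15.999 = 0.13857 mol
Divide by the smallest (0.13857 mol): C 1.000, H 1.500, O 1.000
Multiplying each by 2 gives whole numbers: C 2.00, H 3.00, O 2.00
Empirical formula: C2H3O2
Empirical-formula mass = 59.04 g/mol; 236 ÷ 59.04 ≈ 4, so the molecular formula is C8H12O8.

C8H12O8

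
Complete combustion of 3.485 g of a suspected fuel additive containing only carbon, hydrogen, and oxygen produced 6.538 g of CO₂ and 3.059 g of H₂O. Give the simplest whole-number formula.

mol C = 6.538 g CO₂ ÷ 44.009 g/mol = 0.14856 mol
mol H = 2 × 3.059 g H₂O ÷ 18.015 g/mol = 0.33961 mol
mass O = 3.485 − (1.7844 + 0.34232) = 1.3583 g → mol O = 1.3583 ÷ 15.999 = 0.084900 mol
Divide by the smallest (0.084900 mol): C 1.750, H 4.000, O 1.000
Multiplying each by 4 gives whole numbers: C 7.00, H 16.00, O 4.00

C7H16O4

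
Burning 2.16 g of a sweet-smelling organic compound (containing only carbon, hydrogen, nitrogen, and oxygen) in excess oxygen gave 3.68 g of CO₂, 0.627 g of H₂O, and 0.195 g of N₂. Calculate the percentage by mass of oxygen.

mol C = 3.68 g CO₂ ÷ 44.009 g/mol = 0.08362 mol
mol H = 2 × 0.627 g H₂O ÷ 18.015 g/mol = 0.06961 mol
mol N = 2 × 0.195 g N₂ ÷ 28.014 g/mol = 0.01392 mol
mass O = 2.16 − (1.004 + 0.07017 + 0.1950) = 0.8905 g → mol O = 0.8905 ÷ 15.999 = 0.05566 mol
mass % O = 0.8905 g ÷ 2.16 g × 100%

41.2%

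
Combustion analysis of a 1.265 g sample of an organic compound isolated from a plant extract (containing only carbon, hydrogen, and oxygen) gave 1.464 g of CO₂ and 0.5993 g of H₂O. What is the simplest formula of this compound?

mol C = 1.464 g CO₂ ÷ 44.009 g/mol = 0.033266 mol
mol H = 2 × 0.5993 g H₂O ÷ 18.015 g/mol = 0.066533 mol
mass O = 1.265 − (0.39956 + 0.067066) = 0.79838 g → mol O = 0.79838 ÷ 15.999 = 0.049902 mol
Divide by the smallest (0.033266 mol): C 1.000, H 2.000, O 1.500
Multiplying each by 2 gives whole numbers: C 2.00, H 4.00, O 3.00

C2H4O3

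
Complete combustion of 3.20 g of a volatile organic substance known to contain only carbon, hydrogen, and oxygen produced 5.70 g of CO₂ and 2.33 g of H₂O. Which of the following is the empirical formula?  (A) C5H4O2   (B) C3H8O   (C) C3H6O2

(C) C3H6O2

mol C = 5.70 g CO₂ ÷ 44.009 g/mol = 0.1295 mol
mol H = 2 × 2.33 g H₂O ÷ 18.015 g/mol = 0.2587 mol
mass O = 3.20 − (1.556 + 0.2607) = 1.384 g → mol O = 1.384 ÷ 15.999 = 0.08648 mol
Divide by the smallest (0.08648 mol): C 1.498, H 2.991, O 1.000
Multiplying each by 2 gives whole numbers: C 3.00, H 5.98, O 2.00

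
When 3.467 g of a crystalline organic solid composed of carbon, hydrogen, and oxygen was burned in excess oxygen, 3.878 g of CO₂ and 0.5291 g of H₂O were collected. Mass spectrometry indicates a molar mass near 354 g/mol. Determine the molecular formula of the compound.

mol C = 3.878 g CO₂ ÷ 44.009 g/mol = 0.088118 mol
mol H = 2 × 0.5291 g H₂O ÷ 18.015 g/mol = 0.058740 mol
mass O = 3.467 − (1.0584 + 0.059210) = 2.3494 g → mol O = 2.3494 ÷ 15.999 = 0.14685 mol
Divide by the smallest (0.058740 mol): C 1.500, H 1.000, O 2.500
Multiplying each by 2 gives whole numbers: C 3.00, H 2.00, O 5.00
Empirical formula: C3H2O5
Empirical-formula mass = 118.04 g/mol; 354 ÷ 118.04 ≈ 3, so the molecular formula is C9H6O15.

C9H6O15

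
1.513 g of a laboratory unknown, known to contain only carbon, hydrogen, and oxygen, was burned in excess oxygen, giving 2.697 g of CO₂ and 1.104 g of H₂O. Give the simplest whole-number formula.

mol C = 2.697 g CO₂ ÷ 44.009 g/mol = 0.061283 mol
mol H = 2 × 1.104 g H₂O ÷ 18.015 g/mol = 0.12256 mol
mass O = 1.513 − (0.73607 + 0.12355) = 0.65339 g → mol O = 0.65339 ÷ 15.999 = 0.040839 mol
Divide by the smallest (0.040839 mol): C 1.501, H 3.001, O 1.000
Multiplying each by 2 gives whole numbers: C 3.00, H 6.00, O 2.00

C3H6O2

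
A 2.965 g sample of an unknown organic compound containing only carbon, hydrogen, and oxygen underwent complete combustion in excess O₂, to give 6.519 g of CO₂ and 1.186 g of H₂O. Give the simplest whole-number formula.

C9H8O4

mol C = 6.519 g CO₂ ÷ 44.009 g/mol = 0.14813 mol
mol H = 2 × 1.186 g H₂O ÷ 18.015 g/mol = 0.13167 mol
mass O = 2.965 − (1.7792 + 0.13272) = 1.0531 g → mol O = 1.0531 ÷ 15.999 = 0.065823 mol
Divide by the smallest (0.065823 mol): C 2.250, H 2.000, O 1.000
Multiplying each by 4 gives whole numbers: C 9.00, H 8.00, O 4.00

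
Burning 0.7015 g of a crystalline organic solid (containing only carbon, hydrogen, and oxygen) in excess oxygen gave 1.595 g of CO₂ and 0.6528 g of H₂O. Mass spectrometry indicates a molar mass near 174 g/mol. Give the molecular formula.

C9H18O3

mol C = 1.595 g CO₂ ÷ 44.009 g/mol = 0.036243 mol
mol H = 2 × 0.6528 g H₂O ÷ 18.015 g/mol = 0.072473 mol
mass O = 0.7015 − (0.43531 + 0.073053) = 0.19314 g → mol O = 0.19314 ÷ 15.999 = 0.012072 mol
Divide by the smallest (0.012072 mol): C 3.002, H 6.003, O 1.000
Empirical formula: C3H6O
Empirical-formula mass = 58.08 g/mol; 174 ÷ 58.08 ≈ 3, so the molecular formula is C9H18O3.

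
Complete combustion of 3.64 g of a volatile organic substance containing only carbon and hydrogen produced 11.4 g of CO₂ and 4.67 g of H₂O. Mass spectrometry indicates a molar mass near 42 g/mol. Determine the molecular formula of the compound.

mol C = 11.4 g CO₂ ÷ 44.009 g/mol = 0.2590 mol
mol H = 2 × 4.67 g H₂O ÷ 18.015 g/mol = 0.5185 mol
Divide by the smallest (0.2590 mol): C 1.000, H 2.001
Empirical formula: CH2
Empirical-formula mass = 14.03 g/mol; 42 ÷ 14.03 ≈ 3, so the molecular formula is C3H6.

C3H6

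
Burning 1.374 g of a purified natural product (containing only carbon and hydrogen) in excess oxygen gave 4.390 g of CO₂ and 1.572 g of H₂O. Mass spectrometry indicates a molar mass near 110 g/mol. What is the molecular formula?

C8H14

mol C = 4.390 g CO₂ ÷ 44.009 g/mol = 0.099752 mol
mol H = 2 × 1.572 g H₂O ÷ 18.015 g/mol = 0.17452 mol
Divide by the smallest (0.099752 mol): C 1.000, H 1.750
Multiplying each by 4 gives whole numbers: C 4.00, H 7.00
Empirical formula: C4H7
Empirical-formula mass = 55.10 g/mol; 110 ÷ 55.10 ≈ 2, so the molecular formula is C8H14.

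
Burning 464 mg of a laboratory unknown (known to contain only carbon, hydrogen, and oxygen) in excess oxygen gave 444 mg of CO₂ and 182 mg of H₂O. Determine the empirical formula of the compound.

CH2O2

mol C = 0.444 g CO₂ ÷ 44.009 g/mol = 0.01009 mol
mol H = 2 × 0.182 g H₂O ÷ 18.015 g/mol = 0.02021 mol
mass O = 0.464 − (0.1212 + 0.02037) = 0.3225 g → mol O = 0.3225 ÷ 15.999 = 0.02015 mol
Divide by the smallest (0.01009 mol): C 1.000, H 2.003, O 1.998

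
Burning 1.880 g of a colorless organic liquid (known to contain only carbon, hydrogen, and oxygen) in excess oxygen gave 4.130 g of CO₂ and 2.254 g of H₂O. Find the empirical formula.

mol C = 4.130 g CO₂ ÷ 44.009 g/mol = 0.093844 mol
mol H = 2 × 2.254 g H₂O ÷ 18.015 g/mol = 0.25024 mol
mass O = 1.880 − (1.1272 + 0.25224) = 0.50060 g → mol O = 0.50060 ÷ 15.999 = 0.031289 mol
Divide by the smallest (0.031289 mol): C 2.999, H 7.998, O 1.000

C3H8O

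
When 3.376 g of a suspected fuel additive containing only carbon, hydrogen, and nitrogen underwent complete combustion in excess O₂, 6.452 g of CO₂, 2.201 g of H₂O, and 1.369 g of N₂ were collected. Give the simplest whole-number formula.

mol C = 6.452 g CO₂ ÷ 44.009 g/mol = 0.14661 mol
mol H = 2 × 2.201 g H₂O ÷ 18.015 g/mol = 0.24435 mol
mol N = 2 × 1.369 g N₂ ÷ 28.014 g/mol = 0.097737 mol
Divide by the smallest (0.097737 mol): C 1.500, H 2.500, N 1.000
Multiplying each by 2 gives whole numbers: C 3.00, H 5.00, N 2.00

C3H5N2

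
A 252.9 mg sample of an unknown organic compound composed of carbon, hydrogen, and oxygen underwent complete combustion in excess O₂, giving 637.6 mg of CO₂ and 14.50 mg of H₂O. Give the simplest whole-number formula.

C9HO3

mol C = 0.6376 g CO₂ ÷ 44.009 g/mol = 0.014488 mol
mol H = 2 × 0.01450 g H₂O ÷ 18.015 g/mol = 0.0016098 mol
mass O = 0.2529 − (0.17401 + 0.0016226) = 0.077263 g → mol O = 0.077263 ÷ 15.999 = 0.0048292 mol
Divide by the smallest (0.0016098 mol): C 9.000, H 1.000, O 3.000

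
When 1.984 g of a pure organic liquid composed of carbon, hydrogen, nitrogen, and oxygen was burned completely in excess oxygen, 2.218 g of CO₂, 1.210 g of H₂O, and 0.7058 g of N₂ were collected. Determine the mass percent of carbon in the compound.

mol C = 2.218 g CO₂ ÷ 44.009 g/mol = 0.050399 mol
mol H = 2 × 1.210 g H₂O ÷ 18.015 g/mol = 0.13433 mol
mol N = 2 × 0.7058 g N₂ ÷ 28.014 g/mol = 0.050389 mol
mass O = 1.984 − (0.60534 + 0.13541 + 0.70580) = 0.53745 g → mol O = 0.53745 ÷ 15.999 = 0.033593 mol
mass % C = 0.60534 g ÷ 1.984 g × 100%

30.51%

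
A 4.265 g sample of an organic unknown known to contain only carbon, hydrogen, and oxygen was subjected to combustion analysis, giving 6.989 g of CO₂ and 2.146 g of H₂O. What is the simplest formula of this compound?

C6H9O5

mol C = 6.989 g CO₂ ÷ 44.009 g/mol = 0.15881 mol
mol H = 2 × 2.146 g H₂O ÷ 18.015 g/mol = 0.23825 mol
mass O = 4.265 − (1.9074 + 0.24015) = 2.1174 g → mol O = 2.1174 ÷ 15.999 = 0.13235 mol
Divide by the smallest (0.13235 mol): C 1.200, H 1.800, O 1.000
Multiplying each by 5 gives whole numbers: C 6.00, H 9.00, O 5.00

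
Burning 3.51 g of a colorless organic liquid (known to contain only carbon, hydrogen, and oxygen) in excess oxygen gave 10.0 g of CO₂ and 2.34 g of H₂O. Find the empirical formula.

C7H8O

mol C = 10.0 g CO₂ ÷ 44.009 g/mol = 0.2272 mol
mol H = 2 × 2.34 g H₂O ÷ 18.015 g/mol = 0.2598 mol
mass O = 3.51 − (2.729 + 0.2619) = 0.5189 g → mol O = 0.5189 ÷ 15.999 = 0.03243 mol
Divide by the smallest (0.03243 mol): C 7.006, H 8.009, O 1.000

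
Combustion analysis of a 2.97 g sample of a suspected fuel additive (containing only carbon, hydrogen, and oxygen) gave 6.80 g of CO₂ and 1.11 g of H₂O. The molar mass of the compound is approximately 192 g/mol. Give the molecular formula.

mol C = 6.80 g CO₂ ÷ 44.009 g/mol = 0.1545 mol
mol H = 2 × 1.11 g H₂O ÷ 18.015 g/mol = 0.1232 mol
mass O = 2.97 − (1.856 + 0.1242) = 0.9899 g → mol O = 0.9899 ÷ 15.999 = 0.06187 mol
Divide by the smallest (0.06187 mol): C 2.497, H 1.992, O 1.000
Multiplying each by 2 gives whole numbers: C 4.99, H 3.98, O 2.00
Empirical formula: C5H4O2
Empirical-formula mass = 96.08 g/mol; 192 ÷ 96.08 ≈ 2, so the molecular formula is C10H8O4.

C10H8O4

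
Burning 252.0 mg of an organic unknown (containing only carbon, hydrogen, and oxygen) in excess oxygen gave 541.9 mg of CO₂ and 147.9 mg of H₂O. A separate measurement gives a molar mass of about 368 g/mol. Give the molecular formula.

C18H24O8

mol C = 0.5419 g CO₂ ÷ 44.009 g/mol = 0.012313 mol
mol H = 2 × 0.1479 g H₂O ÷ 18.015 g/mol = 0.016420 mol
mass O = 0.2520 − (0.14790 + 0.016551) = 0.087553 g → mol O = 0.087553 ÷ 15.999 = 0.0054724 mol
Divide by the smallest (0.0054724 mol): C 2.250, H 3.000, O 1.000
Multiplying each by 4 gives whole numbers: C 9.00, H 12.00, O 4.00
Empirical formula: C9H12O4
Empirical-formula mass = 184.19 g/mol; 368 ÷ 184.19 ≈ 2, so the molecular formula is C18H24O8.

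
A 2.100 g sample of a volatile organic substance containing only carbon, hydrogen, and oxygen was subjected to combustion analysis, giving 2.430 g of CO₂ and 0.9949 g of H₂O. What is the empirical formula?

mol C = 2.430 g CO₂ ÷ 44.009 g/mol = 0.055216 mol
mol H = 2 × 0.9949 g H₂O ÷ 18.015 g/mol = 0.11045 mol
mass O = 2.100 − (0.66320 + 0.11134) = 1.3255 g → mol O = 1.3255 ÷ 15.999 = 0.082847 mol
Divide by the smallest (0.055216 mol): C 1.000, H 2.000, O 1.500
Multiplying each by 2 gives whole numbers: C 2.00, H 4.00, O 3.00

C2H4O3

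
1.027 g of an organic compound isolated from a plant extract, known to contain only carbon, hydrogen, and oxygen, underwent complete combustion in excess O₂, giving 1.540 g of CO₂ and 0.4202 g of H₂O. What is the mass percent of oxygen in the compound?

54.50%

mol C = 1.540 g CO₂ ÷ 44.009 g/mol = 0.034993 mol
mol H = 2 × 0.4202 g H₂O ÷ 18.015 g/mol = 0.046650 mol
mass O = 1.027 − (0.42030 + 0.047023) = 0.55968 g → mol O = 0.55968 ÷ 15.999 = 0.034982 mol
mass % O = 0.55968 g ÷ 1.027 g × 100%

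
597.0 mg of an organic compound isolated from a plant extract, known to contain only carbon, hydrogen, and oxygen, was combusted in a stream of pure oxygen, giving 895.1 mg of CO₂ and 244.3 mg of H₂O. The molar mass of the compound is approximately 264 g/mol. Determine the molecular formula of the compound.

C9H12O9

mol C = 0.8951 g CO₂ ÷ 44.009 g/mol = 0.020339 mol
mol H = 2 × 0.2443 g H₂O ÷ 18.015 g/mol = 0.027122 mol
mass O = 0.5970 − (0.24429 + 0.027339) = 0.32537 g → mol O = 0.32537 ÷ 15.999 = 0.020337 mol
Divide by the smallest (0.020337 mol): C 1.000, H 1.334, O 1.000
Multiplying each by 3 gives whole numbers: C 3.00, H 4.00, O 3.00
Empirical formula: C3H4O3
Empirical-formula mass = 88.06 g/mol; 264 ÷ 88.06 ≈ 3, so the molecular formula is C9H12O9.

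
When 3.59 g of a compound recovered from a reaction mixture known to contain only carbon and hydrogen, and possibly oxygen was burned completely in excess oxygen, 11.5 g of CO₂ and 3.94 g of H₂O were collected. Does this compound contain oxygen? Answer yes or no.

no

mol C = 11.5 g CO₂ ÷ 44.009 g/mol = 0.2613 mol
mol H = 2 × 3.94 g H₂O ÷ 18.015 g/mol = 0.4374 mol
C and H together account for 3.580 g — essentially the entire 3.59 g sample — so the compound contains no oxygen.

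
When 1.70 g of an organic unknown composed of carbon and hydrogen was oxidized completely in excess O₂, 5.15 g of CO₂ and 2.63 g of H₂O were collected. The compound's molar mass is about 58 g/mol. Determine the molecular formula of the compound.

C4H10

mol C = 5.15 g CO₂ ÷ 44.009 g/mol = 0.1170 mol
mol H = 2 × 2.63 g H₂O ÷ 18.015 g/mol = 0.2920 mol
Divide by the smallest (0.1170 mol): C 1.000, H 2.495
Multiplying each by 2 gives whole numbers: C 2.00, H 4.99
Empirical formula: C2H5
Empirical-formula mass = 29.06 g/mol; 58 ÷ 29.06 ≈ 2, so the molecular formula is C4H10.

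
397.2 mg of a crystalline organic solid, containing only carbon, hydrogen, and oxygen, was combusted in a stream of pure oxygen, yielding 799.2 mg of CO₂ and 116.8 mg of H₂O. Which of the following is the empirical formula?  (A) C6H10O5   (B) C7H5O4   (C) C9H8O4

mol C = 0.7992 g CO₂ ÷ 44.009 g/mol = 0.018160 mol
mol H = 2 × 0.1168 g H₂O ÷ 18.015 g/mol = 0.012967 mol
mass O = 0.3972 − (0.21812 + 0.013071) = 0.16601 g → mol O = 0.16601 ÷ 15.999 = 0.010376 mol
Divide by the smallest (0.010376 mol): C 1.750, H 1.250, O 1.000
Multiplying each by 4 gives whole numbers: C 7.00, H 5.00, O 4.00

(B) C7H5O4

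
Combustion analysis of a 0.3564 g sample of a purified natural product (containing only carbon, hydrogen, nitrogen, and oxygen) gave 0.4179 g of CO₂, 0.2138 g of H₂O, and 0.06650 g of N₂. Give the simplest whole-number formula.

mol C = 0.4179 g CO₂ ÷ 44.009 g/mol = 0.0094958 mol
mol H = 2 × 0.2138 g H₂O ÷ 18.015 g/mol = 0.023736 mol
mol N = 2 × 0.06650 g N₂ ÷ 28.014 g/mol = 0.0047476 mol
mass O = 0.3564 − (0.11405 + 0.023926 + 0.066500) = 0.15192 g → mol O = 0.15192 ÷ 15.999 = 0.0094956 mol
Divide by the smallest (0.0047476 mol): C 2.000, H 5.000, N 1.000, O 2.000

C2H5NO2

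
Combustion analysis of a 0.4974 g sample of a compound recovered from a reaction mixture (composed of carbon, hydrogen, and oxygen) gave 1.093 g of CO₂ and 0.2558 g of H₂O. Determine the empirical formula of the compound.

C7H8O3

mol C = 1.093 g CO₂ ÷ 44.009 g/mol = 0.024836 mol
mol H = 2 × 0.2558 g H₂O ÷ 18.015 g/mol = 0.028399 mol
mass O = 0.4974 − (0.29830 + 0.028626) = 0.17047 g → mol O = 0.17047 ÷ 15.999 = 0.010655 mol
Divide by the smallest (0.010655 mol): C 2.331, H 2.665, O 1.000
Multiplying each by 3 gives whole numbers: C 6.99, H 8.00, O 3.00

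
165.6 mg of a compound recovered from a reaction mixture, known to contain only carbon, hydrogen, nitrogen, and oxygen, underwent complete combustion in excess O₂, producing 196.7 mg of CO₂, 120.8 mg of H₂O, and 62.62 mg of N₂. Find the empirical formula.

C2H6N2O

mol C = 0.1967 g CO₂ ÷ 44.009 g/mol = 0.0044695 mol
mol H = 2 × 0.1208 g H₂O ÷ 18.015 g/mol = 0.013411 mol
mol N = 2 × 0.06262 g N₂ ÷ 28.014 g/mol = 0.0044706 mol
mass O = 0.1656 − (0.053684 + 0.013518 + 0.062620) = 0.035778 g → mol O = 0.035778 ÷ 15.999 = 0.0022363 mol
Divide by the smallest (0.0022363 mol): C 1.999, H 5.997, N 1.999, O 1.000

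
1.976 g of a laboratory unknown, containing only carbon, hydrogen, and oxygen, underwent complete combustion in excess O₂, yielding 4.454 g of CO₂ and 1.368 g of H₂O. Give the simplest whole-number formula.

C8H12O3

mol C = 4.454 g CO₂ ÷ 44.009 g/mol = 0.10121 mol
mol H = 2 × 1.368 g H₂O ÷ 18.015 g/mol = 0.15187 mol
mass O = 1.976 − (1.2156 + 0.15309) = 0.60732 g → mol O = 0.60732 ÷ 15.999 = 0.037960 mol
Divide by the smallest (0.037960 mol): C 2.666, H 4.001, O 1.000
Multiplying each by 3 gives whole numbers: C 8.00, H 12.00, O 3.00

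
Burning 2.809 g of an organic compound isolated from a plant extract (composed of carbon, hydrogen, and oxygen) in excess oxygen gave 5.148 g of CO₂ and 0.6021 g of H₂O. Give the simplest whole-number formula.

mol C = 5.148 g CO₂ ÷ 44.009 g/mol = 0.11698 mol
mol H = 2 × 0.6021 g H₂O ÷ 18.015 g/mol = 0.066844 mol
mass O = 2.809 − (1.4050 + 0.067379) = 1.3366 g → mol O = 1.3366 ÷ 15.999 = 0.083544 mol
Divide by the smallest (0.066844 mol): C 1.750, H 1.000, O 1.250
Multiplying each by 4 gives whole numbers: C 7.00, H 4.00, O 5.00

C7H4O5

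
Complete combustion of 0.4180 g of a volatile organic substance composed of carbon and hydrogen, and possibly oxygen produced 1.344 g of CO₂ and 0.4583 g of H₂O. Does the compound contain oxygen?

mol C = 1.344 g CO₂ ÷ 44.009 g/mol = 0.030539 mol
mol H = 2 × 0.4583 g H₂O ÷ 18.015 g/mol = 0.050880 mol
C and H together account for 0.41809 g — essentially the entire 0.4180 g sample — so the compound contains no oxygen.

no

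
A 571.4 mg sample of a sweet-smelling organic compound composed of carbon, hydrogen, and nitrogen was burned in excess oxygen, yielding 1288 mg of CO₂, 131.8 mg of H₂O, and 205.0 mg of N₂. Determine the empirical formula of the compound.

mol C = 1.288 g CO₂ ÷ 44.009 g/mol = 0.029267 mol
mol H = 2 × 0.1318 g H₂O ÷ 18.015 g/mol = 0.014632 mol
mol N = 2 × 0.2050 g N₂ ÷ 28.014 g/mol = 0.014636 mol
Divide by the smallest (0.014632 mol): C 2.000, H 1.000, N 1.000

C2HN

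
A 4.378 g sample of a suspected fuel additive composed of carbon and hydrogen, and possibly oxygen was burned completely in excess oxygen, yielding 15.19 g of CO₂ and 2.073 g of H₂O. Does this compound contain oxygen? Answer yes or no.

no

mol C = 15.19 g CO₂ ÷ 44.009 g/mol = 0.34516 mol
mol H = 2 × 2.073 g H₂O ÷ 18.015 g/mol = 0.23014 mol
C and H together account for 4.3777 g — essentially the entire 4.378 g sample — so the compound contains no oxygen.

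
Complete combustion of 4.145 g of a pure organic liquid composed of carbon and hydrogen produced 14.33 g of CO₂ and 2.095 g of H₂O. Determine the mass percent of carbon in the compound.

94.35%

mol C = 14.33 g CO₂ ÷ 44.009 g/mol = 0.32562 mol
mol H = 2 × 2.095 g H₂O ÷ 18.015 g/mol = 0.23258 mol
mass % C = 3.9110 g ÷ 4.145 g × 100%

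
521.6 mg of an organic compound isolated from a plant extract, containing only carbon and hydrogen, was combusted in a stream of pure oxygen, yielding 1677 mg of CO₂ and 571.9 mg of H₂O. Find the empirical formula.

C3H5

mol C = 1.677 g CO₂ ÷ 44.009 g/mol = 0.038106 mol
mol H = 2 × 0.5719 g H₂O ÷ 18.015 g/mol = 0.063492 mol
Divide by the smallest (0.038106 mol): C 1.000, H 1.666
Multiplying each by 3 gives whole numbers: C 3.00, H 5.00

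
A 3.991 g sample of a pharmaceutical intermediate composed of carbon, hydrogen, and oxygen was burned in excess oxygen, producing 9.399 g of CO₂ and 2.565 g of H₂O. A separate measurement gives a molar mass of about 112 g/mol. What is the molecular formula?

C6H8O2

mol C = 9.399 g CO₂ ÷ 44.009 g/mol = 0.21357 mol
mol H = 2 × 2.565 g H₂O ÷ 18.015 g/mol = 0.28476 mol
mass O = 3.991 − (2.5652 + 0.28704) = 1.1388 g → mol O = 1.1388 ÷ 15.999 = 0.071178 mol
Divide by the smallest (0.071178 mol): C 3.001, H 4.001, O 1.000
Empirical formula: C3H4O
Empirical-formula mass = 56.06 g/mol; 112 ÷ 56.06 ≈ 2, so the molecular formula is C6H8O2.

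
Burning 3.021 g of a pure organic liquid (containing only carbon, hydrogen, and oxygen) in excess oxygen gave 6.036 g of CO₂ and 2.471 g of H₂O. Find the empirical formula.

mol C = 6.036 g CO₂ ÷ 44.009 g/mol = 0.13715 mol
mol H = 2 × 2.471 g H₂O ÷ 18.015 g/mol = 0.27433 mol
mass O = 3.021 − (1.6474 + 0.27652) = 1.0971 g → mol O = 1.0971 ÷ 15.999 = 0.068575 mol
Divide by the smallest (0.068575 mol): C 2.000, H 4.000, O 1.000

C2H4O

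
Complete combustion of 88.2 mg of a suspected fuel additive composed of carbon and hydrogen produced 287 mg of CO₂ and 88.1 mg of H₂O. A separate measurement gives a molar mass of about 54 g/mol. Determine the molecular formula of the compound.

C4H6

mol C = 0.287 g CO₂ ÷ 44.009 g/mol = 0.006521 mol
mol H = 2 × 0.0881 g H₂O ÷ 18.015 g/mol = 0.009781 mol
Divide by the smallest (0.006521 mol): C 1.000, H 1.500
Multiplying each by 2 gives whole numbers: C 2.00, H 3.00
Empirical formula: C2H3
Empirical-formula mass = 27.05 g/mol; 54 ÷ 27.05 ≈ 2, so the molecular formula is C4H6.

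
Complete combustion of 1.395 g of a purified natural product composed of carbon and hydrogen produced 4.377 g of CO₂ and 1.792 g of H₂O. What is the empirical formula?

CH2

mol C = 4.377 g CO₂ ÷ 44.009 g/mol = 0.099457 mol
mol H = 2 × 1.792 g H₂O ÷ 18.015 g/mol = 0.19895 mol
Divide by the smallest (0.099457 mol): C 1.000, H 2.000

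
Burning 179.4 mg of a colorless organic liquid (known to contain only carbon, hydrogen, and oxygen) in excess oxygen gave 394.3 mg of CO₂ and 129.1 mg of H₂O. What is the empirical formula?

mol C = 0.3943 g CO₂ ÷ 44.009 g/mol = 0.0089595 mol
mol H = 2 × 0.1291 g H₂O ÷ 18.015 g/mol = 0.014333 mol
mass O = 0.1794 − (0.10761 + 0.014447) = 0.057340 g → mol O = 0.057340 ÷ 15.999 = 0.0035840 mol
Divide by the smallest (0.0035840 mol): C 2.500, H 3.999, O 1.000
Multiplying each by 2 gives whole numbers: C 5.00, H 8.00, O 2.00

C5H8O2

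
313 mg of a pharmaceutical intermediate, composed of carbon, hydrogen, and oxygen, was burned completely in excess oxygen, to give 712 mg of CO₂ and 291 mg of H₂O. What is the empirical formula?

mol C = 0.712 g CO₂ ÷ 44.009 g/mol = 0.01618 mol
mol H = 2 × 0.291 g H₂O ÷ 18.015 g/mol = 0.03231 mol
mass O = 0.313 − (0.1943 + 0.03256) = 0.08612 g → mol O = 0.08612 ÷ 15.999 = 0.005383 mol
Divide by the smallest (0.005383 mol): C 3.006, H 6.002, O 1.000

C3H6O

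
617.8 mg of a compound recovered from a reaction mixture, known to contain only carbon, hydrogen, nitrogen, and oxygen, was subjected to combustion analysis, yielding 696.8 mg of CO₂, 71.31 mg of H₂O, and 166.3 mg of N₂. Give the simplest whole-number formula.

mol C = 0.6968 g CO₂ ÷ 44.009 g/mol = 0.015833 mol
mol H = 2 × 0.07131 g H₂O ÷ 18.015 g/mol = 0.0079167 mol
mol N = 2 × 0.1663 g N₂ ÷ 28.014 g/mol = 0.011873 mol
mass O = 0.6178 − (0.19017 + 0.0079801 + 0.16630) = 0.25335 g → mol O = 0.25335 ÷ 15.999 = 0.015835 mol
Divide by the smallest (0.0079167 mol): C 2.000, H 1.000, N 1.500, O 2.000
Multiplying each by 2 gives whole numbers: C 4.00, H 2.00, N 3.00, O 4.00

C4H2N3O4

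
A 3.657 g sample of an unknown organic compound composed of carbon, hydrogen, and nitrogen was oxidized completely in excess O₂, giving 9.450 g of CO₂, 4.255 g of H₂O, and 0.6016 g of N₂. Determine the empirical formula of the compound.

C5H11N

mol C = 9.450 g CO₂ ÷ 44.009 g/mol = 0.21473 mol
mol H = 2 × 4.255 g H₂O ÷ 18.015 g/mol = 0.47238 mol
mol N = 2 × 0.6016 g N₂ ÷ 28.014 g/mol = 0.042950 mol
Divide by the smallest (0.042950 mol): C 5.000, H 10.998, N 1.000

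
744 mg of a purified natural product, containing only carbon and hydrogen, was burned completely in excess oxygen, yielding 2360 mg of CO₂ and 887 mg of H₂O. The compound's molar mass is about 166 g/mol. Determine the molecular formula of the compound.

C12H22

mol C = 2.36 g CO₂ ÷ 44.009 g/mol = 0.05363 mol
mol H = 2 × 0.887 g H₂O ÷ 18.015 g/mol = 0.09847 mol
Divide by the smallest (0.05363 mol): C 1.000, H 1.836
Multiplying each by 6 gives whole numbers: C 6.00, H 11.02
Empirical formula: C6H11
Empirical-formula mass = 83.15 g/mol; 166 ÷ 83.15 ≈ 2, so the molecular formula is C12H22.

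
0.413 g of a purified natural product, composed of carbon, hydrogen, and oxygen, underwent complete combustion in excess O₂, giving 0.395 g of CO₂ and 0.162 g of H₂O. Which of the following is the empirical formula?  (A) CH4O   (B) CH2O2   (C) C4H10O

mol C = 0.395 g CO₂ ÷ 44.009 g/mol = 0.008975 mol
mol H = 2 × 0.162 g H₂O ÷ 18.015 g/mol = 0.01799 mol
mass O = 0.413 − (0.1078 + 0.01813) = 0.2871 g → mol O = 0.2871 ÷ 15.999 = 0.01794 mol
Divide by the smallest (0.008975 mol): C 1.000, H 2.004, O 1.999

(B) CH2O2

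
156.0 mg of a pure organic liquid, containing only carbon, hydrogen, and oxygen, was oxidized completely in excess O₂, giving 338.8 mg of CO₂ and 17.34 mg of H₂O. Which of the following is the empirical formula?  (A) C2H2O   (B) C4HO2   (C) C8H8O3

(B) C4HO2

mol C = 0.3388 g CO₂ ÷ 44.009 g/mol = 0.0076984 mol
mol H = 2 × 0.01734 g H₂O ÷ 18.015 g/mol = 0.0019251 mol
mass O = 0.1560 − (0.092466 + 0.0019405) = 0.061594 g → mol O = 0.061594 ÷ 15.999 = 0.0038499 mol
Divide by the smallest (0.0019251 mol): C 3.999, H 1.000, O 2.000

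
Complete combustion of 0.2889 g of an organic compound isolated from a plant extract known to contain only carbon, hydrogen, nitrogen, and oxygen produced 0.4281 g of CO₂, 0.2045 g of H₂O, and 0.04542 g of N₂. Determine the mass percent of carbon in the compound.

mol C = 0.4281 g CO₂ ÷ 44.009 g/mol = 0.0097276 mol
mol H = 2 × 0.2045 g H₂O ÷ 18.015 g/mol = 0.022703 mol
mol N = 2 × 0.04542 g N₂ ÷ 28.014 g/mol = 0.0032427 mol
mass O = 0.2889 − (0.11684 + 0.022885 + 0.045420) = 0.10376 g → mol O = 0.10376 ÷ 15.999 = 0.0064852 mol
mass % C = 0.11684 g ÷ 0.2889 g × 100%

40.44%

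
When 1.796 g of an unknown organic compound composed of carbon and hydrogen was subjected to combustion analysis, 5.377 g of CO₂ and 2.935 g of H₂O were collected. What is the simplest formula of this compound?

C3H8

mol C = 5.377 g CO₂ ÷ 44.009 g/mol = 0.12218 mol
mol H = 2 × 2.935 g H₂O ÷ 18.015 g/mol = 0.32584 mol
Divide by the smallest (0.12218 mol): C 1.000, H 2.667
Multiplying each by 3 gives whole numbers: C 3.00, H 8.00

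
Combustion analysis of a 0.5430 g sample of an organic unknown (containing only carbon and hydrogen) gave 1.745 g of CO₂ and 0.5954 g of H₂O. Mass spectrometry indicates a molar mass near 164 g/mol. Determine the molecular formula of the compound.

C12H20

mol C = 1.745 g CO₂ ÷ 44.009 g/mol = 0.039651 mol
mol H = 2 × 0.5954 g H₂O ÷ 18.015 g/mol = 0.066100 mol
Divide by the smallest (0.039651 mol): C 1.000, H 1.667
Multiplying each by 3 gives whole numbers: C 3.00, H 5.00
Empirical formula: C3H5
Empirical-formula mass = 41.07 g/mol; 164 ÷ 41.07 ≈ 4, so the molecular formula is C12H20.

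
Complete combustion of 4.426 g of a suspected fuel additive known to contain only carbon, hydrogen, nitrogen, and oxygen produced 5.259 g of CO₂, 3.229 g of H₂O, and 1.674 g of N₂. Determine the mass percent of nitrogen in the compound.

37.82%

mol C = 5.259 g CO₂ ÷ 44.009 g/mol = 0.11950 mol
mol H = 2 × 3.229 g H₂O ÷ 18.015 g/mol = 0.35848 mol
mol N = 2 × 1.674 g N₂ ÷ 28.014 g/mol = 0.11951 mol
mass O = 4.426 − (1.4353 + 0.36135 + 1.6740) = 0.95536 g → mol O = 0.95536 ÷ 15.999 = 0.059714 mol
mass % N = 1.6740 g ÷ 4.426 g × 100%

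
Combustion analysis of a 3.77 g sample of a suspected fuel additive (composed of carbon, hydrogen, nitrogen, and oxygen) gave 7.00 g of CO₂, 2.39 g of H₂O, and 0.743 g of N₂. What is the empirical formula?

mol C = 7.00 g CO₂ ÷ 44.009 g/mol = 0.1591 mol
mol H = 2 × 2.39 g H₂O ÷ 18.015 g/mol = 0.2653 mol
mol N = 2 × 0.743 g N₂ ÷ 28.014 g/mol = 0.05304 mol
mass O = 3.77 − (1.910 + 0.2675 + 0.7430) = 0.8491 g → mol O = 0.8491 ÷ 15.999 = 0.05307 mol
Divide by the smallest (0.05304 mol): C 2.999, H 5.002, N 1.000, O 1.001

C3H5NO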